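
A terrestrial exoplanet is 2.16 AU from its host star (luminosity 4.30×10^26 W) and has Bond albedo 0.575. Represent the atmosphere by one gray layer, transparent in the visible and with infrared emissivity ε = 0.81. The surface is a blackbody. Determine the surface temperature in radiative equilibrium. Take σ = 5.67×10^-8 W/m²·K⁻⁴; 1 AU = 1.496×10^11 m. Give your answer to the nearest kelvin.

Orbital distance: d = 2.16 AU = 3.231×10^11 m.
Flux at the orbit: S = L/(4πd²) = 4.30×10^26/(4π·(3.23×10^11)²) = 327.7 W/m².
The planet radiates to space at T_e = [S(1−α)/(4σ)]^(1/4) = 157.4 K.
The surface balance (absorbed SW + ε·downward IR = σT_s⁴) with T_a⁴ = T_s⁴/2 reduces to T_s = T_e·[2/(2−ε)]^¼ = 179.2 K.

179 K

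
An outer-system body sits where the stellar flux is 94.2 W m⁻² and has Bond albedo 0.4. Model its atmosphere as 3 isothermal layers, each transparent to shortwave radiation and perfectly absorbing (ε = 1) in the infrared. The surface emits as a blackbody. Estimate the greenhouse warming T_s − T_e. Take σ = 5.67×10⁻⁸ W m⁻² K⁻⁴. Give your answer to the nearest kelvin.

The effective emission temperature is T_e = [S(1−α)/(4σ)]^¼ = 125.6 K.
Surface: T_s = (4)^¼·T_e = 177.7 K.
Warming: T_s − T_e = 52.04 K.

52 K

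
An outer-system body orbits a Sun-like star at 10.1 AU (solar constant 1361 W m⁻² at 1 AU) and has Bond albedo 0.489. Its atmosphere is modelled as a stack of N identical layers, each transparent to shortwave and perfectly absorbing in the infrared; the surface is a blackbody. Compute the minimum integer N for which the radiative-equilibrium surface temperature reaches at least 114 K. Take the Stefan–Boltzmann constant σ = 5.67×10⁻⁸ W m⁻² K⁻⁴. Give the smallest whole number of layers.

5

Irradiance scales as 1/d², so S = 1361 W m⁻² × (1/10.1)² = 13.34 W m⁻².
OLR = S(1−α)/4 = 1.704 W m⁻²; the top layer radiates at T_e = 74.05 K.
Need (N+1)T_e⁴ ≥ T_s⁴, i.e. N+1 ≥ (114/74.05)⁴ = 5.619.
Rounding up, N = 5.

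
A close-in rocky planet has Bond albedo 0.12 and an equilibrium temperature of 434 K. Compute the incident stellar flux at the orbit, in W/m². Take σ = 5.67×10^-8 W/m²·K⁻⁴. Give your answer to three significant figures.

9140 W/m²

Invert the energy balance for S: S = 4σT⁴/(1−α).
The emitted flux is σT⁴ = 2012 W/m².
S = 4·2012/0.88 = 9144 W/m².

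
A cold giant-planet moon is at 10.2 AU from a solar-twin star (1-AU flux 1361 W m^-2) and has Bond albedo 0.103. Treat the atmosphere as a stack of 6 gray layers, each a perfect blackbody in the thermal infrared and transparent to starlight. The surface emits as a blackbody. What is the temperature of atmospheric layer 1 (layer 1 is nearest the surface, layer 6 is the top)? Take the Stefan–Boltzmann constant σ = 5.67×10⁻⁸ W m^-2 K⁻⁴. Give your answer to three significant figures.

Irradiance scales as 1/d², so S = 1361 W m^-2 × (1/10.2)² = 13.08 W m^-2.
OLR = S(1−α)/4 = 2.934 W m^-2; the top layer radiates at T_e = 84.81 K.
The net upward flux σT_e⁴ is constant between every pair of levels, so T_k⁴ = (N+1−k)T_e⁴.
With k = 1: T_1 = (6+1−1)^¼·84.81 K = 132.7 K.

133 K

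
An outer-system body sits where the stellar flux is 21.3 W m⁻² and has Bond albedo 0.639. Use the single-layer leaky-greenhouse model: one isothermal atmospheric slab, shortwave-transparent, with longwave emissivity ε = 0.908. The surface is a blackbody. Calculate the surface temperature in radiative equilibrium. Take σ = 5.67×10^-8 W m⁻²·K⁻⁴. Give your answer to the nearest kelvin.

89 kelvin

The planet radiates to space at T_e = [S(1−α)/(4σ)]^(1/4) = 76.31 K.
The surface balance (absorbed SW + ε·downward IR = σT_s⁴) with T_a⁴ = T_s⁴/2 reduces to T_s = T_e·[2/(2−ε)]^¼ = 88.77 K.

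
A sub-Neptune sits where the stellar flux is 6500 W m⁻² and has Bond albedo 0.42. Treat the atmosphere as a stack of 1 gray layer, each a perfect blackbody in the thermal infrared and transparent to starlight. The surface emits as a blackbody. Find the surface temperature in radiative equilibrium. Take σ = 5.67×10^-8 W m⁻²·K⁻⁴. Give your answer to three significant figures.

427 kelvin

OLR = S(1−α)/4 = 942.5 W m⁻²; the top layer radiates at T_e = 359.1 K.
Layer-by-layer balance gives σT_s⁴ = (N+1)σT_e⁴, so T_s = 2^¼·359.1 = 427.0 K.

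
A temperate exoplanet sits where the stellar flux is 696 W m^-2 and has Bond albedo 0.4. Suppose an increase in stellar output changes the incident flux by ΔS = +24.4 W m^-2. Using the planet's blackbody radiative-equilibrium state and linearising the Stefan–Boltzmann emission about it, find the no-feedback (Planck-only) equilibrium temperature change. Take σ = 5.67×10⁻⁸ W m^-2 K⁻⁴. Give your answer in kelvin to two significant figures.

1.8 K

Reference equilibrium: T_e = [S(1−α)/(4σ)]^(1/4) = 207.1 K.
Only a fraction (1−α) is absorbed and it's spread over 4πR², so ΔF = (1−α)ΔS/4 = 3.660 W m^-2.
Planck response: λ_P = 4σT_e³ = 4·5.67×10⁻⁸·(207.1)³ = 2.016 W m^-2/K.
Hence the no-feedback warming is ΔF/(4σT_e³) = 1.82 K.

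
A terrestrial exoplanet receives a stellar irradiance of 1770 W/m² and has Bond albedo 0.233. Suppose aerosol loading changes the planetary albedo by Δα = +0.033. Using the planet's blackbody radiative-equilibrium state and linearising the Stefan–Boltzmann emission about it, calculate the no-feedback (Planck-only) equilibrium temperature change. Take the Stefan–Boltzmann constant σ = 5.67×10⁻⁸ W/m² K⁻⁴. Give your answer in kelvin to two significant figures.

-3.0 K

Unperturbed T_e = [1770·(1−0.233)/(4σ)]^¼ = 278.2 K.
TOA radiative forcing: ΔF = −S·Δα/4 = −1770·(+0.033)/4 = -14.60 W/m².
The Planck feedback parameter is 4σT_e³ = 4.881 W/m²/K.
So ΔT₀ = -14.60/4.881 = -2.99 K.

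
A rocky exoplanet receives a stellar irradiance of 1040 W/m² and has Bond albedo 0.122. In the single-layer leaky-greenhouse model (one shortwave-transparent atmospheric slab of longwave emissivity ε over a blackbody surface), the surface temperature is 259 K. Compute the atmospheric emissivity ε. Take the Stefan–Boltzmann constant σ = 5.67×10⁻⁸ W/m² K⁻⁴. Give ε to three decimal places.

0.211

Effective temperature: T_e = [S(1−α)/(4σ)]^(1/4) = 251.9 K.
Inverting T_s⁴ = 2T_e⁴/(2−ε): (T_e/T_s)⁴ = 0.8947, so ε = 2(1 − 0.8947) = 0.2106.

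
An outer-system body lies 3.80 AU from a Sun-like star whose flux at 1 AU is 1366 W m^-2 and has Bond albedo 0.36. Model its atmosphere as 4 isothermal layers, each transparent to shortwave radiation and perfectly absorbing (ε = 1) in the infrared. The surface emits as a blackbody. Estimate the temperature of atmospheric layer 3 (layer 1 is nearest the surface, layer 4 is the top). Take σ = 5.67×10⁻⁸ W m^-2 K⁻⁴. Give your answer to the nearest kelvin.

152 K

By the inverse-square law, S = 1366/3.80² = 94.60 W m^-2.
Top-of-atmosphere balance: σT_e⁴ = S(1−α)/4 = 15.14 W m^-2 → T_e = 127.8 K.
The net upward flux σT_e⁴ is constant between every pair of levels, so T_k⁴ = (N+1−k)T_e⁴.
With k = 3: T_3 = (4+1−3)^¼·127.8 K = 152.0 K.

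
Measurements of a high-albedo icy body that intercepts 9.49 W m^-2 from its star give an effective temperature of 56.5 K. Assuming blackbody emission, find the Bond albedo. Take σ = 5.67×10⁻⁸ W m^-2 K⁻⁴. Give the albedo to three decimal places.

Energy balance: S(1−α)/4 = σT⁴, so 1−α = 4σT⁴/S.
4σT⁴ = 4·5.67×10⁻⁸·(56.5)⁴ = 2.311 W m^-2.
1−α = 2.311/9.490 = 0.2435, so α = 0.7565.

0.756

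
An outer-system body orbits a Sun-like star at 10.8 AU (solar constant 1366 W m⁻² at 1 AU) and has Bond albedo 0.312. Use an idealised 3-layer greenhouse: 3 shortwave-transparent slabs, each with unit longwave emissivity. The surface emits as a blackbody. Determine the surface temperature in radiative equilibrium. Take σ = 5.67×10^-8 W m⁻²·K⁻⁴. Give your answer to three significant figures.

109 K

By the inverse-square law, S = 1366/10.8² = 11.71 W m⁻².
The effective emission temperature is T_e = [S(1−α)/(4σ)]^¼ = 77.20 K.
Layer-by-layer balance gives σT_s⁴ = (N+1)σT_e⁴, so T_s = 4^¼·77.20 = 109.2 K.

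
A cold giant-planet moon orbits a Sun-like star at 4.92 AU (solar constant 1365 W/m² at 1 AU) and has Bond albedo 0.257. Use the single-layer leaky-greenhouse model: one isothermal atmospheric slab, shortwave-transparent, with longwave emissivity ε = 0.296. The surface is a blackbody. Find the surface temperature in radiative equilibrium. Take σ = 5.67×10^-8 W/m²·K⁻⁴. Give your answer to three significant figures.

121 kelvin

By the inverse-square law, S = 1365/4.92² = 56.39 W/m².
Effective emission temperature (TOA balance): σT_e⁴ = S(1−α)/4 = 10.47 W/m² → T_e = 116.6 K.
Surface balance with a leaky layer gives σT_s⁴ = σT_e⁴·2/(2−ε), so T_s = T_e·[2/(2−0.296)]^(1/4) = 121.3 K.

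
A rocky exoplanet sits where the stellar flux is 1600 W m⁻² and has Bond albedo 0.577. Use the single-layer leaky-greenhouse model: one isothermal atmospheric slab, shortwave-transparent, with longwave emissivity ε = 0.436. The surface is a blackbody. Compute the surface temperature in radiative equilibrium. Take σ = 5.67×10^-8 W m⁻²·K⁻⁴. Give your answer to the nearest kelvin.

At the top of the atmosphere, σT_e⁴ = S(1−α)/4 = 169.2 W m⁻², giving T_e = 233.7 K.
For a single slab of emissivity ε, T_s⁴ = 2T_e⁴/(2−ε); thus T_s = 233.7·(1.279)^(1/4) = 248.5 K.

249 K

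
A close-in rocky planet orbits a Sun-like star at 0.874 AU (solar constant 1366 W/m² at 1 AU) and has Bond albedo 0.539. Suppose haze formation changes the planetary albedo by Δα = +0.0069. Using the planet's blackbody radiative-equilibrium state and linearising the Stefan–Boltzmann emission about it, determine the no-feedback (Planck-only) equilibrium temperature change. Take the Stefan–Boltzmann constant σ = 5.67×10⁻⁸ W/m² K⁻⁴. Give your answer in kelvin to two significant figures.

By the inverse-square law, S = 1366/0.874² = 1788 W/m².
Reference equilibrium: T_e = [S(1−α)/(4σ)]^(1/4) = 245.5 K.
TOA radiative forcing: ΔF = −S·Δα/4 = −1788·(+0.0069)/4 = -3.085 W/m².
Planck response: λ_P = 4σT_e³ = 4·5.67×10⁻⁸·(245.5)³ = 3.357 W/m²/K.
ΔT₀ = ΔF/λ_P = -3.085/3.357 = -0.919 K.

-0.92 kelvin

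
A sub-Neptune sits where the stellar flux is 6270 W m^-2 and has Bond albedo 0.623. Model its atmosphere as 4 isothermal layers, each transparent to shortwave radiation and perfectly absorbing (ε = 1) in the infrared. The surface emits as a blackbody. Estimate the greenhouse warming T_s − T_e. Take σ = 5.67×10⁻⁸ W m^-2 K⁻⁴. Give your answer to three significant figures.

158 kelvin

The effective emission temperature is T_e = [S(1−α)/(4σ)]^¼ = 319.5 K.
Surface: T_s = (5)^¼·T_e = 477.8 K.
So the greenhouse effect raises the surface by 477.8 − 319.5 = 158.3 K.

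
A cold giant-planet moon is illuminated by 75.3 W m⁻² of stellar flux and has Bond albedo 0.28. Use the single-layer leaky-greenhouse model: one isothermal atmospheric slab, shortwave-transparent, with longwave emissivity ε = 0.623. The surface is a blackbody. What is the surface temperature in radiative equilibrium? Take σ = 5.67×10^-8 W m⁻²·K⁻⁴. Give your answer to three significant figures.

The planet radiates to space at T_e = [S(1−α)/(4σ)]^(1/4) = 124.3 K.
For a single slab of emissivity ε, T_s⁴ = 2T_e⁴/(2−ε); thus T_s = 124.3·(1.452)^(1/4) = 136.5 K.

137 K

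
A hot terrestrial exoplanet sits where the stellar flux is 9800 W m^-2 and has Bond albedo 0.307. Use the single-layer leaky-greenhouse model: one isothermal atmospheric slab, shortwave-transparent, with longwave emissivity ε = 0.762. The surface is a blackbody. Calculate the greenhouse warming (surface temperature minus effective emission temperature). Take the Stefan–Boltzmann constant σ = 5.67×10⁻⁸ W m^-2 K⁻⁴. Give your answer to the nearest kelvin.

The planet radiates to space at T_e = [S(1−α)/(4σ)]^(1/4) = 416.0 K.
For a single slab of emissivity ε, T_s⁴ = 2T_e⁴/(2−ε); thus T_s = 416.0·(1.616)^(1/4) = 469.0 K.
The atmosphere warms the surface by 53.00 K.

53 kelvin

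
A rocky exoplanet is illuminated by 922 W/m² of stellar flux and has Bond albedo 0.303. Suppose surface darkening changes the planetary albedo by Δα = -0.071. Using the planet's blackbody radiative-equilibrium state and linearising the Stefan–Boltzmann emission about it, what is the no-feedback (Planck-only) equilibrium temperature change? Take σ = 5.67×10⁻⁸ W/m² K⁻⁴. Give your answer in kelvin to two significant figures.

The baseline emission temperature is T_e = 230.7 K.
ΔF = −(S/4)Δα = −(922.0/4)×(-0.071) = 16.37 W/m².
Planck response: λ_P = 4σT_e³ = 4·5.67×10⁻⁸·(230.7)³ = 2.785 W/m²/K.
So ΔT₀ = 16.37/2.785 = 5.88 K.

5.9 K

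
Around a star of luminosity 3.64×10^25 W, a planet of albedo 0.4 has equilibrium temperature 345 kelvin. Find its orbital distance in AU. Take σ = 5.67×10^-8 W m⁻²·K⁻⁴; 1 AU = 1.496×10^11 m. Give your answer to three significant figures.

0.155 AU

The flux needed for this T is 4σT⁴/(1−0.4) = 5355 W m⁻².
From L = 4πd²S, d = √(3.64×10^25/(4π·5355)) = 2.326×10^10 m = 0.1555 AU.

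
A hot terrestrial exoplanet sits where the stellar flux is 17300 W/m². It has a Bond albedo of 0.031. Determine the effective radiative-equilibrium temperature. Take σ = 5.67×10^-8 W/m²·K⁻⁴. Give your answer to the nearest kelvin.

Absorbed flux (global mean): S(1−α)/4 = 17300·0.969/4 = 4191 W/m².
Balancing against σT⁴: T = (4191/5.67×10⁻⁸)^(1/4) = 521.4 K.

521 K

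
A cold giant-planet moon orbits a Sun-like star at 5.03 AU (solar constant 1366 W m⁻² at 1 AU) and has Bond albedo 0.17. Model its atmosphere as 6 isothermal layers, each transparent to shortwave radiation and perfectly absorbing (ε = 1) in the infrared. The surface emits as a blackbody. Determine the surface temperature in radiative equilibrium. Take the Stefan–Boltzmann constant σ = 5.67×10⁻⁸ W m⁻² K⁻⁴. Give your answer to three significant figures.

Flux at the orbit: S = 1366/(5.03)² = 53.99 W m⁻².
OLR = S(1−α)/4 = 11.20 W m⁻²; the top layer radiates at T_e = 118.6 K.
For an N-layer opaque stack, T_s⁴ = (N+1)T_e⁴, hence T_s = (7)^(1/4)×118.6 K = 192.8 K.

193 kelvin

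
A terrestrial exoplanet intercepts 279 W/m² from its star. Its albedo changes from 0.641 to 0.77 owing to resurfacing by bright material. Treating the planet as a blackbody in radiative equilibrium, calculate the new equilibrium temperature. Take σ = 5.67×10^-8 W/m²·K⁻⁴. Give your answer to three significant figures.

T₂ = [S(1−α₂)/(4σ)]^(1/4) = [279.0·0.23/(4σ)]^(1/4) = 129.7 K.

130 K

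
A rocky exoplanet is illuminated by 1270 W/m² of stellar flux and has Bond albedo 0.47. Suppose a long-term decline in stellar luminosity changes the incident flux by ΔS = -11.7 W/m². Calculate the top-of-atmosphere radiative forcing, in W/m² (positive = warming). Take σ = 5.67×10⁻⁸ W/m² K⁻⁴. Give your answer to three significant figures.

-1.55 W/m²

ΔF = Δ[S(1−α)]/4 = (1−0.47)·-11.7/4 = -1.550 W/m².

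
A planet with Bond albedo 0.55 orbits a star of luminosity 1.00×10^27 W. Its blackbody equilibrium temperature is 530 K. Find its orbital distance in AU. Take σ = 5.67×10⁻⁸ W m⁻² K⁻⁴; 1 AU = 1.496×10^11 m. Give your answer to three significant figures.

0.299 AU

Required flux: S = 4σT⁴/(1−α) = 39770 W m⁻².
S = L/(4πd²) → d = √(L/4πS) = √(1.00×10^27/(4π·39770)) = 4.473×10^10 m = 0.2990 AU.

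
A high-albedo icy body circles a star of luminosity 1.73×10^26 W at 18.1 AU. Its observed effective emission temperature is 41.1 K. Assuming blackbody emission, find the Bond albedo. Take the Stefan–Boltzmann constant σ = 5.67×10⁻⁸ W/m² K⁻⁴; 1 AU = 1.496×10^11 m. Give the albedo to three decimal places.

0.655

d = 18.1 × 1.496×10^11 m = 2.708×10^12 m.
Spreading L over a sphere of radius d: S = 1.73×10^26/(4π·2.71×10^12²) = 1.878 W/m².
From σT⁴ = S(1−α)/4 we invert for α: 1−α = 4σT⁴/S.
4σT⁴ = 4·5.67×10⁻⁸·(41.1)⁴ = 0.6472 W/m².
1−α = 0.6472/1.878 = 0.3447, so α = 0.6553.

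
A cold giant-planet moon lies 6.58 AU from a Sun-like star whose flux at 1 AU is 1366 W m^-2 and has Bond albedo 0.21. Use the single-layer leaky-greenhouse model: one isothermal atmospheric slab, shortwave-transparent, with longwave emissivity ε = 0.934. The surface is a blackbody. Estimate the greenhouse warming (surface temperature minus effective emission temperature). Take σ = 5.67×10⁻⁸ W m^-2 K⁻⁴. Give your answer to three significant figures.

17.4 K

By the inverse-square law, S = 1366/6.58² = 31.55 W m^-2.
Effective emission temperature (TOA balance): σT_e⁴ = S(1−α)/4 = 6.231 W m^-2 → T_e = 102.4 K.
The surface balance (absorbed SW + ε·downward IR = σT_s⁴) with T_a⁴ = T_s⁴/2 reduces to T_s = T_e·[2/(2−ε)]^¼ = 119.8 K.
The atmosphere warms the surface by 17.44 K.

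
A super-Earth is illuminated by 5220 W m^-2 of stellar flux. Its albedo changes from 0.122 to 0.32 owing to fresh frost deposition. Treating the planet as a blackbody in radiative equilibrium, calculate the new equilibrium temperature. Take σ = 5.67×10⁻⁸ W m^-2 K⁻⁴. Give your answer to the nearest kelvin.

354 K

New equilibrium: T₂ = [(1−0.32)·5220/(4σ)]^(1/4) = 353.7 K.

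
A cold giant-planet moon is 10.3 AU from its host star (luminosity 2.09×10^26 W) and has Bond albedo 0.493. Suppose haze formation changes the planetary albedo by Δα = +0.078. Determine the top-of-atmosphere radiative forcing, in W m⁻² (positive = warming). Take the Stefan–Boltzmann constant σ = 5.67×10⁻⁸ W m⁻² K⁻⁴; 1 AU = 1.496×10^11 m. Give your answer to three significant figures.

d = 10.3 × 1.496×10^11 m = 1.541×10^12 m.
Flux at the orbit: S = L/(4πd²) = 2.09×10^26/(4π·(1.54×10^12)²) = 7.005 W m⁻².
ΔF = −(S/4)Δα = −(7.005/4)×(+0.078) = -0.1366 W m⁻².

-0.137 W m⁻²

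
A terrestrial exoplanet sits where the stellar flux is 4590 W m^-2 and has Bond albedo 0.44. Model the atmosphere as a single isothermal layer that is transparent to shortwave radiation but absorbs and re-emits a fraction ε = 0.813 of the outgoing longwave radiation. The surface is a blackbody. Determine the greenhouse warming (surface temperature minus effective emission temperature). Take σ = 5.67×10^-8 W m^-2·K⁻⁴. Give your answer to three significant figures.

The planet radiates to space at T_e = [S(1−α)/(4σ)]^(1/4) = 326.3 K.
For a single slab of emissivity ε, T_s⁴ = 2T_e⁴/(2−ε); thus T_s = 326.3·(1.685)^(1/4) = 371.7 K.
T_s − T_e = 371.7 − 326.3 = 45.46 K.

45.5 K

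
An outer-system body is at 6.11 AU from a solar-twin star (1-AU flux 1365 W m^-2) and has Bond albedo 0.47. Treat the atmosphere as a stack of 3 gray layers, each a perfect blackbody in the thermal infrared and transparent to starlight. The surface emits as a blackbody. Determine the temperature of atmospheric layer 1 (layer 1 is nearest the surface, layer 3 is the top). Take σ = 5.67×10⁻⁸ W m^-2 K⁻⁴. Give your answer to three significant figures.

127 K

By the inverse-square law, S = 1365/6.11² = 36.56 W m^-2.
OLR = S(1−α)/4 = 4.845 W m^-2; the top layer radiates at T_e = 96.14 K.
Each opaque layer satisfies 2T_j⁴ = T_{j−1}⁴ + T_{j+1}⁴, giving T_k⁴ = (N+1−k)T_e⁴.
With k = 1: T_1 = (3+1−1)^¼·96.14 K = 126.5 K.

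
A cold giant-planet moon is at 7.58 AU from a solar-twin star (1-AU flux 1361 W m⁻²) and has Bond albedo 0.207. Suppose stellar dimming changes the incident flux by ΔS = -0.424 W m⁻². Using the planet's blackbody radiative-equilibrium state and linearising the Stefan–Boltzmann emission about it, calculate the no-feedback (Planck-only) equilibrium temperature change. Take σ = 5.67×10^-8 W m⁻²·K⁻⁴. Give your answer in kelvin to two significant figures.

By the inverse-square law, S = 1361/7.58² = 23.69 W m⁻².
Unperturbed T_e = [23.69·(1−0.207)/(4σ)]^¼ = 95.40 K.
Only a fraction (1−α) is absorbed and it's spread over 4πR², so ΔF = (1−α)ΔS/4 = -0.08406 W m⁻².
Linearising σT⁴ gives d(σT⁴)/dT = 4σT_e³ = 0.1969 W m⁻² per K.
Hence the no-feedback warming is ΔF/(4σT_e³) = -0.427 K.

-0.43 K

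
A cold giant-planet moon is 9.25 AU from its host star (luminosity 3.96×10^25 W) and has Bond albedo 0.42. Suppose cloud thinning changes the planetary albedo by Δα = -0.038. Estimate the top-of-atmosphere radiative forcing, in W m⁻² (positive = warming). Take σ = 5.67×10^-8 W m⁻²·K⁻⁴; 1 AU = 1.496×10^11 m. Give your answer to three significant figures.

0.0156 W m⁻²

Orbital distance: d = 9.25 AU = 1.384×10^12 m.
Spreading L over a sphere of radius d: S = 3.96×10^25/(4π·1.38×10^12²) = 1.646 W m⁻².
The change in absorbed flux is Δ[S(1−α)/4] = −SΔα/4 = 0.01563 W m⁻².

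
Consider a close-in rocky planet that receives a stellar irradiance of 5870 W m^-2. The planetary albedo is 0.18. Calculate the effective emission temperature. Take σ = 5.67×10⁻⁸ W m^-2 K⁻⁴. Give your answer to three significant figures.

The planet absorbs (1−α)S over its disc πR² and re-emits over 4πR², so the mean absorbed flux is (1−0.18)·5870/4 = 1203 W m^-2.
In equilibrium σT⁴ equals this, so T = 381.7 K.

382 kelvin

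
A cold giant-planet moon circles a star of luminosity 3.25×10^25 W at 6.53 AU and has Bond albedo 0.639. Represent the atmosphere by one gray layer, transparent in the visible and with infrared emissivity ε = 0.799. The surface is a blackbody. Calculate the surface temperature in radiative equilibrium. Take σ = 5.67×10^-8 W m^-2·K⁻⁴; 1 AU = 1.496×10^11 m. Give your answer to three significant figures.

51.8 kelvin

d = 6.53 × 1.496×10^11 m = 9.769×10^11 m.
Flux at the orbit: S = L/(4πd²) = 3.25×10^25/(4π·(9.77×10^11)²) = 2.710 W m^-2.
At the top of the atmosphere, σT_e⁴ = S(1−α)/4 = 0.2446 W m^-2, giving T_e = 45.57 K.
For a single slab of emissivity ε, T_s⁴ = 2T_e⁴/(2−ε); thus T_s = 45.57·(1.665)^(1/4) = 51.77 K.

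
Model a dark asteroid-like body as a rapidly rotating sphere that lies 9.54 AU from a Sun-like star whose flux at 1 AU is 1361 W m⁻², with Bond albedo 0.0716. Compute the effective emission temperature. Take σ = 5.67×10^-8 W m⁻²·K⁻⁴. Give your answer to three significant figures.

Flux at the orbit: S = 1361/(9.54)² = 14.95 W m⁻².
Averaging over the sphere, the absorbed flux is S(1−α)/4 = 3.471 W m⁻².
In equilibrium σT⁴ equals this, so T = 88.45 K.

88.5 K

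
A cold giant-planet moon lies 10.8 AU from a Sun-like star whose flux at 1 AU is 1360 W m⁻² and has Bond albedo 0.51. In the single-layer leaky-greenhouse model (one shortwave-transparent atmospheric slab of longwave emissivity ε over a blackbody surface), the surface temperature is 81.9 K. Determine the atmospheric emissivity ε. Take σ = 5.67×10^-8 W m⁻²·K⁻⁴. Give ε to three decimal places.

By the inverse-square law, S = 1360/10.8² = 11.66 W m⁻².
First, T_e = [11.66·(1−0.51)/(4σ)]^(1/4) = 70.85 K.
Since (2−ε)/2 = (T_e/T_s)⁴ = 0.5599, ε = 0.8802.

0.880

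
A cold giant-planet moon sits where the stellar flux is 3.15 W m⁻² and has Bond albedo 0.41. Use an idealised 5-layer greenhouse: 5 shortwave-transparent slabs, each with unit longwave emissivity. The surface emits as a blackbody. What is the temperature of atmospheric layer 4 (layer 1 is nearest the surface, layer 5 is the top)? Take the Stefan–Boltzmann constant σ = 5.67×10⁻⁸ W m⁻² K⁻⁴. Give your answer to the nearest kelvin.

64 K

Top-of-atmosphere balance: σT_e⁴ = S(1−α)/4 = 0.4646 W m⁻² → T_e = 53.50 K.
In the N-layer model, layer k (counted from the surface) has T_k = (N+1−k)^(1/4)·T_e.
T_4 = (2)^(1/4)·53.50 = 63.63 K.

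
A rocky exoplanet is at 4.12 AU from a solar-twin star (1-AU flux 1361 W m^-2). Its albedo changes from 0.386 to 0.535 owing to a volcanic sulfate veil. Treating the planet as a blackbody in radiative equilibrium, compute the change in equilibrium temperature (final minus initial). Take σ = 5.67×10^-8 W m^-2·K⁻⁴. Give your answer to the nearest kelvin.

-8 kelvin

Irradiance scales as 1/d², so S = 1361 W m^-2 × (1/4.12)² = 80.18 W m^-2.
Before: T₁ = [80.18·0.614/(4σ)]^(1/4) = 121.4 K.
Final:   T₂ = [S(1−0.535)/(4σ)]^(1/4) = 113.2 K.
Change: 113.2 − 121.4 = -8.148 K.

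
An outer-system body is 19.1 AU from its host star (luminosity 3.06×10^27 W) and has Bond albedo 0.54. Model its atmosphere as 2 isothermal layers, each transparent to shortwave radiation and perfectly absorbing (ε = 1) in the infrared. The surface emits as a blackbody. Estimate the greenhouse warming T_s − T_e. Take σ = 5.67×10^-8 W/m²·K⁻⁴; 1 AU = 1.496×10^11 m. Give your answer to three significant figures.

d = 19.1 × 1.496×10^11 m = 2.857×10^12 m.
Spreading L over a sphere of radius d: S = 3.06×10^27/(4π·2.86×10^12²) = 29.83 W/m².
Top-of-atmosphere balance: σT_e⁴ = S(1−α)/4 = 3.430 W/m² → T_e = 88.19 K.
Surface: T_s = (3)^¼·T_e = 116.1 K.
Warming: T_s − T_e = 27.87 K.

27.9 kelvin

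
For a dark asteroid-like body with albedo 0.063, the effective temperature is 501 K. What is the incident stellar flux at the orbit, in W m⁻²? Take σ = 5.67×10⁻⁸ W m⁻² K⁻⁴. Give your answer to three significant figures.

15200 W m⁻²

From S(1−α)/4 = σT⁴: S = 4σT⁴/(1−α).
σT⁴ = 5.67×10⁻⁸·(501)⁴ = 3572 W m⁻².
So S = 4×3572/(1−0.063) = 15250 W m⁻².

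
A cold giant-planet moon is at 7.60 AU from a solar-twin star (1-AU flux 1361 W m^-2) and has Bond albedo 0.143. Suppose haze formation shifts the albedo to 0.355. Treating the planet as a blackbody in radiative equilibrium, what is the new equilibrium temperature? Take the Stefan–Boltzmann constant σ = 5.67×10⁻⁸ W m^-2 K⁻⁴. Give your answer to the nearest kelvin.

Flux at the orbit: S = 1361/(7.60)² = 23.56 W m^-2.
With the new albedo, S(1−α₂)/4 = 3.800 W m^-2, so T₂ = 90.48 K.

90 K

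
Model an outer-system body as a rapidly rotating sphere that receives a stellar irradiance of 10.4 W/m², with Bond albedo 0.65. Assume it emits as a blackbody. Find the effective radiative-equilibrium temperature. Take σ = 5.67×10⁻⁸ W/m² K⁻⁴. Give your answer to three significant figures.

63.3 K

Averaging over the sphere, the absorbed flux is S(1−α)/4 = 0.9100 W/m².
Set σT⁴ = 0.9100 → T = (0.9100/σ)^(1/4) = 63.29 K.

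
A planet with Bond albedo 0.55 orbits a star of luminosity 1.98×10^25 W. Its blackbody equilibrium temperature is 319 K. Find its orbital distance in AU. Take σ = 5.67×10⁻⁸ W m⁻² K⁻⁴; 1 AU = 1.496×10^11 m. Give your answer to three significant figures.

Required flux: S = 4σT⁴/(1−α) = 5219 W m⁻².
Then d = [L/(4πS)]^(1/2) = 1.738×10^10 m, i.e. 0.1161 AU.

0.116 AU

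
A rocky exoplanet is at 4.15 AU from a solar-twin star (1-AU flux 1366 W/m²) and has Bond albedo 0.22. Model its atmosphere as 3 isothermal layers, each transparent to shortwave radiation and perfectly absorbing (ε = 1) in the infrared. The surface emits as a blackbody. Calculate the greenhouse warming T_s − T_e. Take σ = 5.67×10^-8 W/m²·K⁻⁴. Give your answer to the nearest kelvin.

53 K

By the inverse-square law, S = 1366/4.15² = 79.31 W/m².
Top-of-atmosphere balance: σT_e⁴ = S(1−α)/4 = 15.47 W/m² → T_e = 128.5 K.
Surface: T_s = (4)^¼·T_e = 181.7 K.
So the greenhouse effect raises the surface by 181.7 − 128.5 = 53.23 K.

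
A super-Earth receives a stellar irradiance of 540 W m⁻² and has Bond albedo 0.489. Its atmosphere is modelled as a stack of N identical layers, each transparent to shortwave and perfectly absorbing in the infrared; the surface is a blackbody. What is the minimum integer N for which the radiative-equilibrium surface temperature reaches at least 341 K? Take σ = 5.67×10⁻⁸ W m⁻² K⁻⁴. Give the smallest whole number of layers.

Top-of-atmosphere balance: σT_e⁴ = S(1−α)/4 = 68.98 W m⁻² → T_e = 186.8 K.
T_s = (N+1)^(1/4)·T_e ≥ 341 K requires N+1 ≥ (T_s/T_e)⁴ = (341/186.8)⁴ = 11.113.
Rounding up, N = 11.

11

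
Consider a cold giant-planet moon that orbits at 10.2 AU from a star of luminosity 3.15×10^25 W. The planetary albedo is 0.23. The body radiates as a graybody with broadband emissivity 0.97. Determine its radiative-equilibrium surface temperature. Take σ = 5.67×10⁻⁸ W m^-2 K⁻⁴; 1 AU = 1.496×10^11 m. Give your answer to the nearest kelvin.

d = 10.2 × 1.496×10^11 m = 1.526×10^12 m.
Spreading L over a sphere of radius d: S = 3.15×10^25/(4π·1.53×10^12²) = 1.077 W m^-2.
The planet absorbs (1−α)S over its disc πR² and re-emits over 4πR², so the mean absorbed flux is (1−0.23)·1.077/4 = 0.2072 W m^-2.
Equating to εσT⁴ with ε = 0.97: T = (0.2072/0.97σ)^(1/4) = 44.06 K.

44 K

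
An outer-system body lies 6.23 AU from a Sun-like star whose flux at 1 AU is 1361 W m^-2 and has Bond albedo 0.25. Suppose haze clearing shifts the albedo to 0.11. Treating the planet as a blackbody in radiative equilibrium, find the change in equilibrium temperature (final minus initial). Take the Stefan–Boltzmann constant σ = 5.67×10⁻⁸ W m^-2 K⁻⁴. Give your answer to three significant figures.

4.54 K

Flux at the orbit: S = 1361/(6.23)² = 35.07 W m^-2.
Before: T₁ = [35.07·0.75/(4σ)]^(1/4) = 103.8 K.
After:  T₂ = [35.07·0.89/(4σ)]^(1/4) = 108.3 K.
Change: 108.3 − 103.8 = 4.536 K.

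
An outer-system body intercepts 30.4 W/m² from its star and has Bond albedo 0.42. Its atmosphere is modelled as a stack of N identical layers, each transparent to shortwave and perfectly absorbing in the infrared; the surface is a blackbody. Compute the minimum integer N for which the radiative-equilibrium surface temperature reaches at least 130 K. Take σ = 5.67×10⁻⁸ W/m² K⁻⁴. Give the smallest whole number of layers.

Top-of-atmosphere balance: σT_e⁴ = S(1−α)/4 = 4.408 W/m² → T_e = 93.90 K.
Need (N+1)T_e⁴ ≥ T_s⁴, i.e. N+1 ≥ (130/93.90)⁴ = 3.674.
Rounding up, N = 3.

3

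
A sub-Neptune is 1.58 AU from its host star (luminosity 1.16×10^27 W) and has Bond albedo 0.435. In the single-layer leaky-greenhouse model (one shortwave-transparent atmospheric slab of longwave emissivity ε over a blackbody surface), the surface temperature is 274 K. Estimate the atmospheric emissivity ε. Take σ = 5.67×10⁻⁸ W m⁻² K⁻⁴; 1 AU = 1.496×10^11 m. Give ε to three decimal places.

0.539

d = 1.58 × 1.496×10^11 m = 2.364×10^11 m.
S = L/(4πd²) = 1652 W m⁻².
Effective temperature: T_e = [S(1−α)/(4σ)]^(1/4) = 253.3 K.
T_s⁴ = T_e⁴·2/(2−ε) → ε = 2 − 2(T_e/T_s)⁴ = 2 − 2·(253.3/274)⁴ = 0.5395.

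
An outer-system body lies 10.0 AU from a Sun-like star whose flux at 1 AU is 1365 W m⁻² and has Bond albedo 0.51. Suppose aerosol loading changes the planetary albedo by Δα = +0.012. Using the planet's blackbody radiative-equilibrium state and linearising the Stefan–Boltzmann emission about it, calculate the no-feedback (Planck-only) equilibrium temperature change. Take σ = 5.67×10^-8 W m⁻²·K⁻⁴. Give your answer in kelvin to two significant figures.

Irradiance scales as 1/d², so S = 1365 W m⁻² × (1/10.0)² = 13.65 W m⁻².
Reference equilibrium: T_e = [S(1−α)/(4σ)]^(1/4) = 73.69 K.
ΔF = −(S/4)Δα = −(13.65/4)×(+0.012) = -0.04095 W m⁻².
The Planck feedback parameter is 4σT_e³ = 0.09076 W m⁻²/K.
So ΔT₀ = -0.04095/0.09076 = -0.451 K.

-0.45 K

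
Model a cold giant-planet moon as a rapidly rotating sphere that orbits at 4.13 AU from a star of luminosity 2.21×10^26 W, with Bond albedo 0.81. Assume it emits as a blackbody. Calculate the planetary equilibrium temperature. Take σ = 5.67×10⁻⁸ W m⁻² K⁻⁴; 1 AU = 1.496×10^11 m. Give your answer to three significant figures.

78.8 kelvin

d = 4.13 × 1.496×10^11 m = 6.178×10^11 m.
Flux at the orbit: S = L/(4πd²) = 2.21×10^26/(4π·(6.18×10^11)²) = 46.07 W m⁻².
Averaging over the sphere, the absorbed flux is S(1−α)/4 = 2.188 W m⁻².
Balancing against σT⁴: T = (2.188/5.67×10⁻⁸)^(1/4) = 78.82 K.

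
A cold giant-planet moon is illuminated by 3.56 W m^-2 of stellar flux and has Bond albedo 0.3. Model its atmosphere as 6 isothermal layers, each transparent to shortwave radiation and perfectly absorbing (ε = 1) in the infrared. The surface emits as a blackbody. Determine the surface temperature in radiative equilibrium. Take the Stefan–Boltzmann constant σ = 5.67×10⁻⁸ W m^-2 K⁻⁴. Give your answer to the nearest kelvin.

94 kelvin

Top-of-atmosphere balance: σT_e⁴ = S(1−α)/4 = 0.6230 W m^-2 → T_e = 57.57 K.
With N = 6 opaque layers, T_s = (N+1)^(1/4)·T_e = 7^(1/4)·57.57 = 93.65 K.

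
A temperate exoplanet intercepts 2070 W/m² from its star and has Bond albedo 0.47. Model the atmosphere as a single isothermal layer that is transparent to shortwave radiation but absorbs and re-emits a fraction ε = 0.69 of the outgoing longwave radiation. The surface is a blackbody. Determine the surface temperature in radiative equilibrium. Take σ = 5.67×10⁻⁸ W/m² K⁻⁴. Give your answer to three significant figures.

The planet radiates to space at T_e = [S(1−α)/(4σ)]^(1/4) = 263.7 K.
For a single slab of emissivity ε, T_s⁴ = 2T_e⁴/(2−ε); thus T_s = 263.7·(1.527)^(1/4) = 293.2 K.

293 K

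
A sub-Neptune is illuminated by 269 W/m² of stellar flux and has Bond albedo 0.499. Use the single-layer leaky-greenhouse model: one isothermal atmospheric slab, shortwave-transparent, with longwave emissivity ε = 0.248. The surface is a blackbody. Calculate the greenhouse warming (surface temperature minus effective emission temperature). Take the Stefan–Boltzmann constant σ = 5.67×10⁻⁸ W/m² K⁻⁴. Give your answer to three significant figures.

5.25 K

At the top of the atmosphere, σT_e⁴ = S(1−α)/4 = 33.69 W/m², giving T_e = 156.1 K.
Surface balance with a leaky layer gives σT_s⁴ = σT_e⁴·2/(2−ε), so T_s = T_e·[2/(2−0.248)]^(1/4) = 161.4 K.
The atmosphere warms the surface by 5.254 K.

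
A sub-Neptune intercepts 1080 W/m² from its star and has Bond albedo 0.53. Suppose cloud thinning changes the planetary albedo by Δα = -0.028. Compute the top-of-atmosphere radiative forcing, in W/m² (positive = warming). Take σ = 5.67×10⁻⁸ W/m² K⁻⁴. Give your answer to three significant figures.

ΔF = −(S/4)Δα = −(1080/4)×(-0.028) = 7.560 W/m².

7.56 W/m²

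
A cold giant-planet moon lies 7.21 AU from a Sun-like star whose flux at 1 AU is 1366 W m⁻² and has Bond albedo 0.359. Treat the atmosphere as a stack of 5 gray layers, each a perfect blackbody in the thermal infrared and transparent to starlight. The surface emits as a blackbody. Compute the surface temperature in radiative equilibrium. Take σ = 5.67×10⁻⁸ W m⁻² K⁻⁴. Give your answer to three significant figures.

Flux at the orbit: S = 1366/(7.21)² = 26.28 W m⁻².
The effective emission temperature is T_e = [S(1−α)/(4σ)]^¼ = 92.83 K.
With N = 5 opaque layers, T_s = (N+1)^(1/4)·T_e = 6^(1/4)·92.83 = 145.3 K.

145 K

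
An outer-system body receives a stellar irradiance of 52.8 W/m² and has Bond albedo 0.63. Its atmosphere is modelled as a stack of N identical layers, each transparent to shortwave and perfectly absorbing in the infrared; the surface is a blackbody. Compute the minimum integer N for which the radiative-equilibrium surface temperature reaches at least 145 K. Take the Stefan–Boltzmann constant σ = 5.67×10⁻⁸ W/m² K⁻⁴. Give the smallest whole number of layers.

5

Top-of-atmosphere balance: σT_e⁴ = S(1−α)/4 = 4.884 W/m² → T_e = 96.34 K.
T_s = (N+1)^(1/4)·T_e ≥ 145 K requires N+1 ≥ (T_s/T_e)⁴ = (145/96.34)⁴ = 5.132.
The minimum whole number is N = 5.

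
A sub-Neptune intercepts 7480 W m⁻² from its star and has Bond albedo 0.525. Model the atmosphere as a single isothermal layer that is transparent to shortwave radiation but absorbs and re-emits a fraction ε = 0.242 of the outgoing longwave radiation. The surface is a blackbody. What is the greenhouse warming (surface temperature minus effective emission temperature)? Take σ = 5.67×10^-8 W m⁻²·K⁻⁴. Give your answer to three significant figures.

Effective emission temperature (TOA balance): σT_e⁴ = S(1−α)/4 = 888.2 W m⁻² → T_e = 353.8 K.
The surface balance (absorbed SW + ε·downward IR = σT_s⁴) with T_a⁴ = T_s⁴/2 reduces to T_s = T_e·[2/(2−ε)]^¼ = 365.4 K.
T_s − T_e = 365.4 − 353.8 = 11.59 K.

11.6 kelvin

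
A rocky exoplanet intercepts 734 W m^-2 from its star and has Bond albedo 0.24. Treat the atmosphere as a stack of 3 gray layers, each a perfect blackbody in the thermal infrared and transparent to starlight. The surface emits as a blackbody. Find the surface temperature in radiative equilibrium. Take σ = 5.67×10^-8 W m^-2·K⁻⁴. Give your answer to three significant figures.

315 kelvin

Top-of-atmosphere balance: σT_e⁴ = S(1−α)/4 = 139.5 W m^-2 → T_e = 222.7 K.
For an N-layer opaque stack, T_s⁴ = (N+1)T_e⁴, hence T_s = (4)^(1/4)×222.7 K = 314.9 K.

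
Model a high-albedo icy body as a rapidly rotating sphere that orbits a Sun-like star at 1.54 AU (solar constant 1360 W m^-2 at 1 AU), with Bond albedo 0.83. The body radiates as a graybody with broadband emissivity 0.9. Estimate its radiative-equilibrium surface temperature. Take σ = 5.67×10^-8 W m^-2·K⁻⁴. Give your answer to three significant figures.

148 K

Flux at the orbit: S = 1360/(1.54)² = 573.5 W m^-2.
The planet absorbs (1−α)S over its disc πR² and re-emits over 4πR², so the mean absorbed flux is (1−0.83)·573.5/4 = 24.37 W m^-2.
Radiative balance εσT⁴ = 24.37 gives T = [24.37/(0.9·σ)]^(1/4) = 147.8 K.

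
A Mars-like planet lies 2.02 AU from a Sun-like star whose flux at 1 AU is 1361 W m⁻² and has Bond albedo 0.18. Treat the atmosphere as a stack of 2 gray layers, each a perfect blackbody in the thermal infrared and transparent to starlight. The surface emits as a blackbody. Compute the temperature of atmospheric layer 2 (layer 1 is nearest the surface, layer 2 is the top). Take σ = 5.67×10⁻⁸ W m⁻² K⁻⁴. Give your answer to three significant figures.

186 kelvin

Flux at the orbit: S = 1361/(2.02)² = 333.5 W m⁻².
OLR = S(1−α)/4 = 68.38 W m⁻²; the top layer radiates at T_e = 186.4 K.
The net upward flux σT_e⁴ is constant between every pair of levels, so T_k⁴ = (N+1−k)T_e⁴.
With k = 2: T_2 = (2+1−2)^¼·186.4 K = 186.4 K.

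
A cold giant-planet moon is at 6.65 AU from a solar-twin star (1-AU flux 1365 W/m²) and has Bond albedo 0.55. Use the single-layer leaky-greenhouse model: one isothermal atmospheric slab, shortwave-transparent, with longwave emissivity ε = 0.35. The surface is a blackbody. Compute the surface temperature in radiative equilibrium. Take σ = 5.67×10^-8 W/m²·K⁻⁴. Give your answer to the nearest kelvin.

93 K

Flux at the orbit: S = 1365/(6.65)² = 30.87 W/m².
The planet radiates to space at T_e = [S(1−α)/(4σ)]^(1/4) = 88.46 K.
Surface balance with a leaky layer gives σT_s⁴ = σT_e⁴·2/(2−ε), so T_s = T_e·[2/(2−0.35)]^(1/4) = 92.82 K.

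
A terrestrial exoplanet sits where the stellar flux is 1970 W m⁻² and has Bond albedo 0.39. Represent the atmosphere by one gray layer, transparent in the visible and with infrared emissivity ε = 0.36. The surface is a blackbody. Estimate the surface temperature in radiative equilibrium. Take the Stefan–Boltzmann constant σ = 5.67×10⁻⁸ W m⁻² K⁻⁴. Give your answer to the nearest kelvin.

284 K

Effective emission temperature (TOA balance): σT_e⁴ = S(1−α)/4 = 300.4 W m⁻² → T_e = 269.8 K.
Surface balance with a leaky layer gives σT_s⁴ = σT_e⁴·2/(2−ε), so T_s = T_e·[2/(2−0.36)]^(1/4) = 283.5 K.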